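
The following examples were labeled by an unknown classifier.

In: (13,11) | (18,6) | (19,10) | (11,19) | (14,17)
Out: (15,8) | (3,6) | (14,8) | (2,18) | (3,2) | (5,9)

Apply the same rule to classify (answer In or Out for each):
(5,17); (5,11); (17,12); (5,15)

The common property of the 'In' items is: sum ≥ 24. No 'Out' item has it.

Out, Out, In, Out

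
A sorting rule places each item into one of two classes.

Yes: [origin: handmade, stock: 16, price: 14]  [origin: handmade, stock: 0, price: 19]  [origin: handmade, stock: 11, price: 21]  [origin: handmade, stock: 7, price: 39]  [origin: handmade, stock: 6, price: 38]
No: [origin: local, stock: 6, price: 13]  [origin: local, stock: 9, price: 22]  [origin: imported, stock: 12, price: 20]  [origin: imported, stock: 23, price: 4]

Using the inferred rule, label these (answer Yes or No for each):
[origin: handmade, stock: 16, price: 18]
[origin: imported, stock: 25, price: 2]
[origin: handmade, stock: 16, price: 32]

Checking candidate rules against both groups, what survives is: origin is handmade.
[origin: handmade, stock: 16, price: 18]: origin is handmade — qualifies, so Yes.
[origin: imported, stock: 25, price: 2]: origin is imported — fails this test, so No.
[origin: handmade, stock: 16, price: 32]: origin is handmade — qualifies, so Yes.

Yes, No, Yes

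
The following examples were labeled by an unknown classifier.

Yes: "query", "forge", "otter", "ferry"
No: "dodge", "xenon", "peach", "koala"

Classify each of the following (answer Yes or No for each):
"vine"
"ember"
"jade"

No, Yes, No

One predicate separates the groups cleanly: contains 'r'.
"vine": no 'r' — fails the rule, so No. "ember": has 'r' — meets the rule, so Yes. "jade": no 'r' — fails the rule, so No.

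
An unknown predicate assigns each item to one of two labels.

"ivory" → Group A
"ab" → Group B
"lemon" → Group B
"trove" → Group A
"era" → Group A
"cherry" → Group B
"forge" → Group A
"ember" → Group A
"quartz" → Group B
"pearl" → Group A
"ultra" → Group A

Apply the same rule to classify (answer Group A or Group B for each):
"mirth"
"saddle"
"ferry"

Group A, Group B, Group A

One predicate separates the groups cleanly: odd length AND contains 'r'.
"mirth": length 5, has 'r', fits → Group A.
"saddle": length 6, no 'r', fails the rule → Group B.
"ferry": length 5, has 'r', fits → Group A.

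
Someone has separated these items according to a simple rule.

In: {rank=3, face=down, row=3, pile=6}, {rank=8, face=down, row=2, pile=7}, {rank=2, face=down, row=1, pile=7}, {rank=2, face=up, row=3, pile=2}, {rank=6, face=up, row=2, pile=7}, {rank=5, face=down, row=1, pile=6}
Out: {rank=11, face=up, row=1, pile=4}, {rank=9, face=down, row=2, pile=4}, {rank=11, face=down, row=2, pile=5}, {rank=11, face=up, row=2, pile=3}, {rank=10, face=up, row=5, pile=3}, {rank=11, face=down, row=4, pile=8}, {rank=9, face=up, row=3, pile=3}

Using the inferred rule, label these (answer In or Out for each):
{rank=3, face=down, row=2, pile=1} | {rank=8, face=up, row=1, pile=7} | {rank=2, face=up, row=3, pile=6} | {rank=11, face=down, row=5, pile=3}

The classifier is using: rank ≤ 8.
{rank=3, face=down, row=2, pile=1}: rank = 3 — fits, so In.
{rank=8, face=up, row=1, pile=7}: rank = 8 — fits, so In.
{rank=2, face=up, row=3, pile=6}: rank = 2 — fits, so In.
{rank=11, face=down, row=5, pile=3}: rank = 11 — doesn't qualify, so Out.

In, In, In, Out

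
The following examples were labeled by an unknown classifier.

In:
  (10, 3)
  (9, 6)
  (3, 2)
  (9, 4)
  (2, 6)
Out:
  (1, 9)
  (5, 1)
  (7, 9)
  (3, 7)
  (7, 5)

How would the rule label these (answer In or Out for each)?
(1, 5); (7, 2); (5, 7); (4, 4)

Out, In, Out, In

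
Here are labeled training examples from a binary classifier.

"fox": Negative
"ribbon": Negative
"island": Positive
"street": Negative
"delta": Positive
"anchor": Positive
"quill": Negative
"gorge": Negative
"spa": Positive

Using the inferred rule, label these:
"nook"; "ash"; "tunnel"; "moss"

A rule that fits every label: contains 'a' — true of each 'Positive' example, false of each 'Negative' one.
"nook": no 'a', lacks this property → Negative.
"ash": has 'a', checks out → Positive.
"tunnel": no 'a', lacks this property → Negative.
"moss": no 'a', lacks this property → Negative.

Negative, Positive, Negative, Negative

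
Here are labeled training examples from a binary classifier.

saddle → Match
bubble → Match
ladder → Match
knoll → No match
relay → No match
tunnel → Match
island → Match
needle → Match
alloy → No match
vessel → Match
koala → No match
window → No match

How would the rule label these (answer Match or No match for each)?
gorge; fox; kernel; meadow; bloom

All 'Match' examples share one property — even length AND contains 'l' — and every 'No match' example lacks it.

No match, No match, Match, No match, No match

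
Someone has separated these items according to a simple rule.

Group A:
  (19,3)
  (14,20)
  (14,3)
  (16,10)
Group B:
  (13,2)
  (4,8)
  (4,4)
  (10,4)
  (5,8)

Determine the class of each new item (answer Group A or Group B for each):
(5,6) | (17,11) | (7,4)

All 'Group A' examples share one property — sum ≥ 17 — and every 'Group B' example lacks it.

Group B, Group A, Group B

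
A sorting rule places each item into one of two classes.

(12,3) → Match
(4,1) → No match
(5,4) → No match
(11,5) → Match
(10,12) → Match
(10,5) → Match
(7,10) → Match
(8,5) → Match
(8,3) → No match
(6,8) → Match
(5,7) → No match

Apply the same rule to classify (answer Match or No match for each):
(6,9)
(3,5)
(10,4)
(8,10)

One predicate separates the groups cleanly: sum ≥ 13.
(6,9) → 6+9 = 15 → Match. (3,5) → 3+5 = 8 → No match. (10,4) → 10+4 = 14 → Match. (8,10) → 8+10 = 18 → Match.

Match, No match, Match, Match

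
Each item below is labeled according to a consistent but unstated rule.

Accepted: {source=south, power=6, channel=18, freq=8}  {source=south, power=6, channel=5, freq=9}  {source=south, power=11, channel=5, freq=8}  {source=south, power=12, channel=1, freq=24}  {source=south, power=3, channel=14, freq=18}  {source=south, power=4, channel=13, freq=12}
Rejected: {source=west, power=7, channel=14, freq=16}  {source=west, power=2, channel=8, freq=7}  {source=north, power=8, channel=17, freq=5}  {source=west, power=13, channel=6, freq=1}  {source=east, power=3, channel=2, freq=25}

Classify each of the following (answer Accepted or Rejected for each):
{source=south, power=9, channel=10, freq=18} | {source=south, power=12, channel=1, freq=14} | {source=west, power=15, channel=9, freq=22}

Comparing the two groups points to one rule — source is south.

Accepted, Accepted, Rejected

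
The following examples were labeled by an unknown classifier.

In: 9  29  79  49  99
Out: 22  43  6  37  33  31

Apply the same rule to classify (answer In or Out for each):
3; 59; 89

The distinguishing property — ends in digit 9 — holds for all the 'In' cases and none of the 'Out' cases.
3: last digit 3 — lacks this property, so Out. 59: last digit 9 — satisfies this, so In. 89: last digit 9 — satisfies this, so In.

Out, In, In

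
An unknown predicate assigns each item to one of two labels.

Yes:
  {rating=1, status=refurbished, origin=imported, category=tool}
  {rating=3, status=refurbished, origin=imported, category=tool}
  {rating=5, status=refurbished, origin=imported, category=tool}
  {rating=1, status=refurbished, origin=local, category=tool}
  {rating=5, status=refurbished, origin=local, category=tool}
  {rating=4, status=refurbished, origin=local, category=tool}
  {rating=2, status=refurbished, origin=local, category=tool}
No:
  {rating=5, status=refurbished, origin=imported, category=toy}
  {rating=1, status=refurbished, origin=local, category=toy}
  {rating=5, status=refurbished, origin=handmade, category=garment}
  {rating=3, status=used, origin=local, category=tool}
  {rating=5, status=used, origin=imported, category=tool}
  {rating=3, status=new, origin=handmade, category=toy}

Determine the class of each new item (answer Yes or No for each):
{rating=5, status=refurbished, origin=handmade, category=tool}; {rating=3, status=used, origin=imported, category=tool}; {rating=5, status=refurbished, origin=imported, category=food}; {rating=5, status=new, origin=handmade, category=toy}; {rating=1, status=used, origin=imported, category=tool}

Rule: category is tool AND status is refurbished. This holds for each 'Yes' example and fails for each 'No' one.

Yes, No, No, No, No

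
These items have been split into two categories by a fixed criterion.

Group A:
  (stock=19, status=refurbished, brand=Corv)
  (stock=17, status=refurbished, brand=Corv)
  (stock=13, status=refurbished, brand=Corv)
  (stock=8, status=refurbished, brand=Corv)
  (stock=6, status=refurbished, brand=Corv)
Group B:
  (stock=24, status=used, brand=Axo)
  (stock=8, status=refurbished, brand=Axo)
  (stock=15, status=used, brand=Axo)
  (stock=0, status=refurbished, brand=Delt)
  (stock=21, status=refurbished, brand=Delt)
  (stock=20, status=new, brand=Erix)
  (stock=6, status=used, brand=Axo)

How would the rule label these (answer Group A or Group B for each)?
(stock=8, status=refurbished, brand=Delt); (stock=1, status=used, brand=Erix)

The simplest hypothesis consistent with all the labels is: brand is Corv.
(stock=8, status=refurbished, brand=Delt): Group B (brand is Delt).
(stock=1, status=used, brand=Erix): Group B (brand is Erix).

Group B, Group B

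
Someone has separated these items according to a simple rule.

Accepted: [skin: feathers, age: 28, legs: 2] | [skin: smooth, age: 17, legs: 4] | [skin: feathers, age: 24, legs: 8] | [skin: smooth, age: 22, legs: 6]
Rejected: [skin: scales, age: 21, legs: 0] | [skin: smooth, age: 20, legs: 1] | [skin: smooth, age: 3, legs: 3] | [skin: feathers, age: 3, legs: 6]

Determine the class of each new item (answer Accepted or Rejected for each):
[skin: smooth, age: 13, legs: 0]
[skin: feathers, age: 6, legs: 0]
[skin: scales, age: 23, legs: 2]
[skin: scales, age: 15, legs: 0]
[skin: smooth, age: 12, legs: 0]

The common property of the 'Accepted' items is: age ≥ 17 AND legs ≥ 2. No 'Rejected' item has it.
[skin: smooth, age: 13, legs: 0] → age = 13, legs = 0 → Rejected.
[skin: feathers, age: 6, legs: 0] → age = 6, legs = 0 → Rejected.
[skin: scales, age: 23, legs: 2] → age = 23, legs = 2 → Accepted.
[skin: scales, age: 15, legs: 0] → age = 15, legs = 0 → Rejected.
[skin: smooth, age: 12, legs: 0] → age = 12, legs = 0 → Rejected.

Rejected, Rejected, Accepted, Rejected, Rejected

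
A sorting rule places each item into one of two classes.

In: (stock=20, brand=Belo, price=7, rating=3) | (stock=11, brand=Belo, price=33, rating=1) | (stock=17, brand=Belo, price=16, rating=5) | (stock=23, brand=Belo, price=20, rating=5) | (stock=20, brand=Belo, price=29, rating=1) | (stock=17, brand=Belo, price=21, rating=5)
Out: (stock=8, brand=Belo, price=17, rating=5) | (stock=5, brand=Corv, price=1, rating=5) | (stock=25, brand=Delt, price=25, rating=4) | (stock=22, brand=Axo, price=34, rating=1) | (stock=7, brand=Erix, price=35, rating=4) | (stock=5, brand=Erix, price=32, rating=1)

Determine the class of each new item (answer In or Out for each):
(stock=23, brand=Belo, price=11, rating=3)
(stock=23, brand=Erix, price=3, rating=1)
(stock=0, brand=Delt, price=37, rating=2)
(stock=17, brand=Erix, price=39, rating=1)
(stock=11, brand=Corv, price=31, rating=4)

The rule appears to be: brand is Belo AND stock ≥ 11.
(stock=23, brand=Belo, price=11, rating=3) → brand is Belo, stock = 23 → In.
(stock=23, brand=Erix, price=3, rating=1) → brand is Erix, stock = 23 → Out.
(stock=0, brand=Delt, price=37, rating=2) → brand is Delt, stock = 0 → Out.
(stock=17, brand=Erix, price=39, rating=1) → brand is Erix, stock = 17 → Out.
(stock=11, brand=Corv, price=31, rating=4) → brand is Corv, stock = 11 → Out.

In, Out, Out, Out, Out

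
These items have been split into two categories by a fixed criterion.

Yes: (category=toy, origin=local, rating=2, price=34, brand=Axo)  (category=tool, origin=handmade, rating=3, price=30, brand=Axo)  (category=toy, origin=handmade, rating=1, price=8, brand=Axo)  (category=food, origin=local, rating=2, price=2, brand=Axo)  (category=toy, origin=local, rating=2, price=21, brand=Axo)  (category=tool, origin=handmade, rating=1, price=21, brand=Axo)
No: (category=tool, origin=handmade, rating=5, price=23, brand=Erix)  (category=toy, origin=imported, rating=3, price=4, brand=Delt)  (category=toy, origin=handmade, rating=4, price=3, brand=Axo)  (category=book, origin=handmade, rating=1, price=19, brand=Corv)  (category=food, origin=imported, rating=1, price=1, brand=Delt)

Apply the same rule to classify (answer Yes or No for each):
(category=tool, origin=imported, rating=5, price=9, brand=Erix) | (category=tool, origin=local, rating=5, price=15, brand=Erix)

The distinguishing property — brand is Axo AND rating ≤ 3 — holds for all the 'Yes' cases and none of the 'No' cases.
(category=tool, origin=imported, rating=5, price=9, brand=Erix) — brand is Erix, rating = 5, hence No.
(category=tool, origin=local, rating=5, price=15, brand=Erix) — brand is Erix, rating = 5, hence No.

No, No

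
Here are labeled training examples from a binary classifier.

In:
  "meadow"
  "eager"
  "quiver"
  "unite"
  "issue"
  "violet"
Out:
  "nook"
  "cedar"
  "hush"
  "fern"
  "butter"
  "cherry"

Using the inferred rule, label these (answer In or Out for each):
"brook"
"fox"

Out, Out

One predicate separates the groups cleanly: has ≥ 3 vowels.
"brook": Out (2 vowels).
"fox": Out (1 vowel).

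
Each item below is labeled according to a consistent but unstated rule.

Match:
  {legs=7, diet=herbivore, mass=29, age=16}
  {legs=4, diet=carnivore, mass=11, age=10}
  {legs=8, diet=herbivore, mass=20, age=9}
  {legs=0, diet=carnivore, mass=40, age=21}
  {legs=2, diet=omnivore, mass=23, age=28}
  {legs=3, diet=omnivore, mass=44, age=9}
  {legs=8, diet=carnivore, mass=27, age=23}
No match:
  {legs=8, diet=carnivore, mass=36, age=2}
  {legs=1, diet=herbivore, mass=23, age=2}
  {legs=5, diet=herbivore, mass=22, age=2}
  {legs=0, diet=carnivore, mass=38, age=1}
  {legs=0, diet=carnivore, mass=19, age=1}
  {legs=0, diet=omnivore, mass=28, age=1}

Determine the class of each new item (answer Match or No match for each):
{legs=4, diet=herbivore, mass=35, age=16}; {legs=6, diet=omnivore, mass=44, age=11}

The simplest hypothesis consistent with all the labels is: age ≥ 9.

Match, Match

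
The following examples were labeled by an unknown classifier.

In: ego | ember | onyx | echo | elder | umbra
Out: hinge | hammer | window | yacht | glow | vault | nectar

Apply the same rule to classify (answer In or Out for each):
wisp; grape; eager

Out, Out, In

Comparing the two groups points to one rule — starts with a vowel.
wisp → starts with 'w' → Out. grape → starts with 'g' → Out. eager → starts with 'e' → In.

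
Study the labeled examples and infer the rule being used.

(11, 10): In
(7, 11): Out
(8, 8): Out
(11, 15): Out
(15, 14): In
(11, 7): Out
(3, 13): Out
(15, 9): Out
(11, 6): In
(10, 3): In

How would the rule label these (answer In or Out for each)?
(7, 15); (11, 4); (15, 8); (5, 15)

Comparing the two groups points to one rule — sum is odd.
Out: (7, 15), since 7+15 = 22. In: (11, 4), since 11+4 = 15. In: (15, 8), since 15+8 = 23. Out: (5, 15), since 5+15 = 20.

Out, In, In, Out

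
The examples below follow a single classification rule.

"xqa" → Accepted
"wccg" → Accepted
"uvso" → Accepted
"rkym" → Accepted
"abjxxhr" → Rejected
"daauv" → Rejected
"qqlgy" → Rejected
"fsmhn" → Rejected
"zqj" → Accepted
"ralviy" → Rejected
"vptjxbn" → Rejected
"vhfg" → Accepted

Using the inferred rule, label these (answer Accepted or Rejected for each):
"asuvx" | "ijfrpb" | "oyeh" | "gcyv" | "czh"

Rejected, Rejected, Accepted, Accepted, Accepted

One predicate separates the groups cleanly: length ≤ 4.
"asuvx" — length 5, hence Rejected.
"ijfrpb" — length 6, hence Rejected.
"oyeh" — length 4, hence Accepted.
"gcyv" — length 4, hence Accepted.
"czh" — length 3, hence Accepted.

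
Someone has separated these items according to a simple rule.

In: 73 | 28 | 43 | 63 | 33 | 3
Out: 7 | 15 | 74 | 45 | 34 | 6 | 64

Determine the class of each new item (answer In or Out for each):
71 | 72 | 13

Out, Out, In

The common property of the 'In' items is: ≡ 3 (mod 5). No 'Out' item has it.
Out: 71, since 71 mod 5 = 1. Out: 72, since 72 mod 5 = 2. In: 13, since 13 mod 5 = 3.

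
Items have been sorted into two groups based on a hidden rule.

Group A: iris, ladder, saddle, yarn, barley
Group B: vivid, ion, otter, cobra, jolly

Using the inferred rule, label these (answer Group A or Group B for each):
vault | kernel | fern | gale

One predicate separates the groups cleanly: even length.

Group B, Group A, Group A, Group A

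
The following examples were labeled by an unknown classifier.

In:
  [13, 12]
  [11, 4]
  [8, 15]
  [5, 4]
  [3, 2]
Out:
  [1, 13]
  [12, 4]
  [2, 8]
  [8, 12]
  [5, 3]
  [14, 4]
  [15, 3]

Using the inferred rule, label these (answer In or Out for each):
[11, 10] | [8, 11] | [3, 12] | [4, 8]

In, In, In, Out

Rule: sum is odd. This holds for each 'In' example and fails for each 'Out' one.
[11, 10] → 11+10 = 21 → In. [8, 11] → 8+11 = 19 → In. [3, 12] → 3+12 = 15 → In. [4, 8] → 4+8 = 12 → Out.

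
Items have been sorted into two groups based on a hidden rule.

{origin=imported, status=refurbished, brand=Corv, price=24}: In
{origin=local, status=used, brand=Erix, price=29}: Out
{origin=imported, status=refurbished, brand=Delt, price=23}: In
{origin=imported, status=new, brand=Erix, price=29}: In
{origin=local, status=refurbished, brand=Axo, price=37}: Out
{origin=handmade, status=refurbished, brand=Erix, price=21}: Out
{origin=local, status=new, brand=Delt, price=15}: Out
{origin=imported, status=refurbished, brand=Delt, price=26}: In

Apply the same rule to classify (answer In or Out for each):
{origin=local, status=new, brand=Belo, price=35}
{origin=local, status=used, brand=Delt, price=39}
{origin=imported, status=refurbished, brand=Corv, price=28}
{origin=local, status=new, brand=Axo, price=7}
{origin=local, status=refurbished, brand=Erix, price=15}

Out, Out, In, Out, Out

Rule: origin is imported. This holds for each 'In' example and fails for each 'Out' one.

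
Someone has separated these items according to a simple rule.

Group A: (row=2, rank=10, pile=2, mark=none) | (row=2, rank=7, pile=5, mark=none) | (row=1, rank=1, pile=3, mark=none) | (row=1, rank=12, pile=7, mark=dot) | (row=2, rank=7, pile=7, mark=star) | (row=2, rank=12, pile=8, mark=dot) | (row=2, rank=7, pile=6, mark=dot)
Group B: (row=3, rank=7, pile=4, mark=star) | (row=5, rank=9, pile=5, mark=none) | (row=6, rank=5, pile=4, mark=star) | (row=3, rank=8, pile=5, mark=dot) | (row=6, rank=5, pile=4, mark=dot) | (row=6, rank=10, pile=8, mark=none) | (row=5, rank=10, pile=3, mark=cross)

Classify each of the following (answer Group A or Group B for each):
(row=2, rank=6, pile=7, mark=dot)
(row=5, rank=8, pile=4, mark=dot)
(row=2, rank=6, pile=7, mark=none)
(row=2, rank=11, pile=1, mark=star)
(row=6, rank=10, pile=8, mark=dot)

Every 'Group A' example satisfies: row ≤ 2. None of the 'Group B' examples do.
(row=2, rank=6, pile=7, mark=dot) — row = 2, hence Group A.
(row=5, rank=8, pile=4, mark=dot) — row = 5, hence Group B.
(row=2, rank=6, pile=7, mark=none) — row = 2, hence Group A.
(row=2, rank=11, pile=1, mark=star) — row = 2, hence Group A.
(row=6, rank=10, pile=8, mark=dot) — row = 6, hence Group B.

Group A, Group B, Group A, Group A, Group B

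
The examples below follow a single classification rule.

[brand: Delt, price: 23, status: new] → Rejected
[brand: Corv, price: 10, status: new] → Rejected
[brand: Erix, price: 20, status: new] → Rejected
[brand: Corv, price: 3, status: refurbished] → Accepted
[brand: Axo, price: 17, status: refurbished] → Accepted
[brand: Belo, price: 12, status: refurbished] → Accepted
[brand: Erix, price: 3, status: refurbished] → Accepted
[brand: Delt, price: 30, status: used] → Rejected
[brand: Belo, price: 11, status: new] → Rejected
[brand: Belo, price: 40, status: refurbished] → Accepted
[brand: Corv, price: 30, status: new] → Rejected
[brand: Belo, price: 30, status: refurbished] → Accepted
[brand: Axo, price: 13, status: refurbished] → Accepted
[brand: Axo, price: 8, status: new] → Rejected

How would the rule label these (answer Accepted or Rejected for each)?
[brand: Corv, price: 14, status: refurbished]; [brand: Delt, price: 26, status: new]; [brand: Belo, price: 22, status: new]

Accepted, Rejected, Rejected

The classifier is using: status is refurbished.
Accepted: [brand: Corv, price: 14, status: refurbished], since status is refurbished. Rejected: [brand: Delt, price: 26, status: new], since status is new. Rejected: [brand: Belo, price: 22, status: new], since status is new.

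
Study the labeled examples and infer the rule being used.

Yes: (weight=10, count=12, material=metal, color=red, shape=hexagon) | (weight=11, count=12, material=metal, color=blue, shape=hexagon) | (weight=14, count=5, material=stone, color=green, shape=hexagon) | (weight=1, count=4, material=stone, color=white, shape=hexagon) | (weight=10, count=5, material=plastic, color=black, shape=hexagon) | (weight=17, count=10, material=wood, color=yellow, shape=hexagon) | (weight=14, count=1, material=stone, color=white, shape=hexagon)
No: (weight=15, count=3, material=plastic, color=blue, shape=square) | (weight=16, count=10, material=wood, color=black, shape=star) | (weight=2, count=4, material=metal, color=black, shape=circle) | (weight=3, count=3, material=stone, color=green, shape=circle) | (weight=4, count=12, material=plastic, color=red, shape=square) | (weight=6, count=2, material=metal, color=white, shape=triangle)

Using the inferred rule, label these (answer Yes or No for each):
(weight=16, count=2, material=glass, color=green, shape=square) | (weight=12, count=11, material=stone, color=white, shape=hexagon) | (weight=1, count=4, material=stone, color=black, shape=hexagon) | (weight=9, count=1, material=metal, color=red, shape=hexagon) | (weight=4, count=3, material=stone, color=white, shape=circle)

No, Yes, Yes, Yes, No

The common property of the 'Yes' items is: shape is hexagon. No 'No' item has it.
(weight=16, count=2, material=glass, color=green, shape=square): shape is square — fails the rule, so No. (weight=12, count=11, material=stone, color=white, shape=hexagon): shape is hexagon — satisfies this, so Yes. (weight=1, count=4, material=stone, color=black, shape=hexagon): shape is hexagon — satisfies this, so Yes. (weight=9, count=1, material=metal, color=red, shape=hexagon): shape is hexagon — satisfies this, so Yes. (weight=4, count=3, material=stone, color=white, shape=circle): shape is circle — fails the rule, so No.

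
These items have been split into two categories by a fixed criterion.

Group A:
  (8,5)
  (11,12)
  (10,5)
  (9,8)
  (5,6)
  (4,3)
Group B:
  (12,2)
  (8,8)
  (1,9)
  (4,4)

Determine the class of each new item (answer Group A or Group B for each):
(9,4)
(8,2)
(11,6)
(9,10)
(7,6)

Group A, Group B, Group A, Group A, Group A

The classifier is using: sum is odd.
(9,4): Group A (9+4 = 13).
(8,2): Group B (8+2 = 10).
(11,6): Group A (11+6 = 17).
(9,10): Group A (9+10 = 19).
(7,6): Group A (7+6 = 13).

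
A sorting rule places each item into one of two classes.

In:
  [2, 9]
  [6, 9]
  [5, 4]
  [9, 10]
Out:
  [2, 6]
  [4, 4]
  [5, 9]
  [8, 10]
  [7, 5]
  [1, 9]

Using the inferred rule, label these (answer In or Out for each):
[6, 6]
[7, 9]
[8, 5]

Out, Out, In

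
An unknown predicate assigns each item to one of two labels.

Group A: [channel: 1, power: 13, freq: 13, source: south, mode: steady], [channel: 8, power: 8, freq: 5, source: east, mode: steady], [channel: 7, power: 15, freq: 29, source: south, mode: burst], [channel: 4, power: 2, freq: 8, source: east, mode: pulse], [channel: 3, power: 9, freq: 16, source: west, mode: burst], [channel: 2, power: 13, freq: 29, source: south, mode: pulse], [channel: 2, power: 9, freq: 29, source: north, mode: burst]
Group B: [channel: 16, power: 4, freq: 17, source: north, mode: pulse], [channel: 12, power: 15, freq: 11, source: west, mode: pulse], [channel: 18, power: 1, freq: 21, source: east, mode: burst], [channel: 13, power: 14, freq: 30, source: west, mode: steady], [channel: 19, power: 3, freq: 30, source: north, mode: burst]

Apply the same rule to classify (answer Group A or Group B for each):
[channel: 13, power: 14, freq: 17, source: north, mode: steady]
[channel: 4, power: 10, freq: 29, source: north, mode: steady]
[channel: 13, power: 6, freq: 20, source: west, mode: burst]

Group B, Group A, Group B

'Group A' ⟺ channel ≤ 8.
[channel: 13, power: 14, freq: 17, source: north, mode: steady]: channel = 13, fails this test → Group B. [channel: 4, power: 10, freq: 29, source: north, mode: steady]: channel = 4, has this property → Group A. [channel: 13, power: 6, freq: 20, source: west, mode: burst]: channel = 13, fails this test → Group B.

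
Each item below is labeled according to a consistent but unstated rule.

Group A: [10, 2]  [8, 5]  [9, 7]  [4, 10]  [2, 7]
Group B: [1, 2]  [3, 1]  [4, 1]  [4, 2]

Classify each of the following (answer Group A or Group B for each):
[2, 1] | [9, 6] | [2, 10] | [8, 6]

Group B, Group A, Group A, Group A

The simplest hypothesis consistent with all the labels is: sum ≥ 9.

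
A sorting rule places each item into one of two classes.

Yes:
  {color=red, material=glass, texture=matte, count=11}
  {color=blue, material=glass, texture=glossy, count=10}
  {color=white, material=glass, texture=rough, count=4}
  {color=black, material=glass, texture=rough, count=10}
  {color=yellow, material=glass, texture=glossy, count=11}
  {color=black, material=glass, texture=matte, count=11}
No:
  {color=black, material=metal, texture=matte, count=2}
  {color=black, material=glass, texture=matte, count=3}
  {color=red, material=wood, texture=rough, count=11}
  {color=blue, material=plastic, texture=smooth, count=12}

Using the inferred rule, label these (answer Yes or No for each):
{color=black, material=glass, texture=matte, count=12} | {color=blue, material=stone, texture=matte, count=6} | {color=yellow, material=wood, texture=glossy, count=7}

All 'Yes' examples share one property — material is glass AND count ≥ 4 — and every 'No' example lacks it.
{color=black, material=glass, texture=matte, count=12}: material is glass, count = 12 — qualifies, so Yes. {color=blue, material=stone, texture=matte, count=6}: material is stone, count = 6 — does not satisfy this, so No. {color=yellow, material=wood, texture=glossy, count=7}: material is wood, count = 7 — does not satisfy this, so No.

Yes, No, No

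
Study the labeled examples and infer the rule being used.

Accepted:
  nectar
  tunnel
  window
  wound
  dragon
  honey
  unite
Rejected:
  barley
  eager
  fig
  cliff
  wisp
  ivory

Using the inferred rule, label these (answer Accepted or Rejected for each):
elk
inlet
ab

The common property of the 'Accepted' items is: contains 'n'. No 'Rejected' item has it.
elk: no 'n' — does not satisfy this, so Rejected. inlet: has 'n' — has this property, so Accepted. ab: no 'n' — does not satisfy this, so Rejected.

Rejected, Accepted, Rejected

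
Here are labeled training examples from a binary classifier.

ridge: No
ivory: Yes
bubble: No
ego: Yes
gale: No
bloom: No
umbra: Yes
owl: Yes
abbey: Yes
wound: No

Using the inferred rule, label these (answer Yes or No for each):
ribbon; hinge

No, No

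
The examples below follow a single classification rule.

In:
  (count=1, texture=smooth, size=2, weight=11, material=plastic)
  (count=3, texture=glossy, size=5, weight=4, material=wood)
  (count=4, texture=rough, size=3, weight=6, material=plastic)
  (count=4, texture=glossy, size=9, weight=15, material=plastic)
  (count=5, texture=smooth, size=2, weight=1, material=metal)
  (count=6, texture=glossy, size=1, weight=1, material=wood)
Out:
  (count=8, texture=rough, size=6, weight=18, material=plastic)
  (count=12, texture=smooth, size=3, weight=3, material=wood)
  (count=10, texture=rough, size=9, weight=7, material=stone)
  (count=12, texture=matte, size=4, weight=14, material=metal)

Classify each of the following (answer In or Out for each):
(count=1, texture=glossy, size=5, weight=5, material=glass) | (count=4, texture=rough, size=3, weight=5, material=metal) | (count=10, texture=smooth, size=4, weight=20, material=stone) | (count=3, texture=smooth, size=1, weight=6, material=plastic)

In, In, Out, In

All 'In' examples share one property — count ≤ 6 — and every 'Out' example lacks it.
(count=1, texture=glossy, size=5, weight=5, material=glass): count = 1 — checks out, so In.
(count=4, texture=rough, size=3, weight=5, material=metal): count = 4 — checks out, so In.
(count=10, texture=smooth, size=4, weight=20, material=stone): count = 10 — does not fit, so Out.
(count=3, texture=smooth, size=1, weight=6, material=plastic): count = 3 — checks out, so In.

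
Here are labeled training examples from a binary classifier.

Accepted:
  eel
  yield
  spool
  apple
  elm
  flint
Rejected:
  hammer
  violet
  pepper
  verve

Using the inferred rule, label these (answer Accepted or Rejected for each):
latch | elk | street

The distinguishing property — odd length AND contains 'l' — holds for all the 'Accepted' cases and none of the 'Rejected' cases.

Accepted, Accepted, Rejected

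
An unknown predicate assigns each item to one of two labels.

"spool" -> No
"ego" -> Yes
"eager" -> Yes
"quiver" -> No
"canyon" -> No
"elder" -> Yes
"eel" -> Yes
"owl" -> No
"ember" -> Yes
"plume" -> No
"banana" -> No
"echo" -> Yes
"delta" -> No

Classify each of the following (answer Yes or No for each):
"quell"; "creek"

No, No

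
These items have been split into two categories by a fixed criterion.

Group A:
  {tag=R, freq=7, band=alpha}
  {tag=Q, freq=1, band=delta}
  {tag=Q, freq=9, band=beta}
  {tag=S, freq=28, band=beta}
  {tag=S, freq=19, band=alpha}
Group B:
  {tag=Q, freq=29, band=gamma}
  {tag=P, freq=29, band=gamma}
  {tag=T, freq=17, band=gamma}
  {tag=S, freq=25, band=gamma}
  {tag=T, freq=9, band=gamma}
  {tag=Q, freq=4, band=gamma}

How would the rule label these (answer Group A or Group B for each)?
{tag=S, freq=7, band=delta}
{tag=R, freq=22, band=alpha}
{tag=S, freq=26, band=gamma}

Checking candidate rules against both groups, what survives is: band is not gamma.

Group A, Group A, Group B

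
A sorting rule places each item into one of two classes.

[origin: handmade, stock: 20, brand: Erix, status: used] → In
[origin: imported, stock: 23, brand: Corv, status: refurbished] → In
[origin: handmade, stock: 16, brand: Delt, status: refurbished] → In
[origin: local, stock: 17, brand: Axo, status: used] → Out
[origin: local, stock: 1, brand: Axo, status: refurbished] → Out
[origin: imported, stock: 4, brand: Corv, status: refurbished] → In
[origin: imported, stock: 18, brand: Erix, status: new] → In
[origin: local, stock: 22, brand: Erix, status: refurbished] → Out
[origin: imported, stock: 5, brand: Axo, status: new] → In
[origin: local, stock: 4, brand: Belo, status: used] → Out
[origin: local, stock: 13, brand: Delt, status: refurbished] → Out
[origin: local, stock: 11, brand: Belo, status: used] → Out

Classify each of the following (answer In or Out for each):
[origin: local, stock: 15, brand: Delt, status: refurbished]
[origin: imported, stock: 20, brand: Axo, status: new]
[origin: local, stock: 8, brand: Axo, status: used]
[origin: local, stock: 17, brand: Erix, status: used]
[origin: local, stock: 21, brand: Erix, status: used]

Out, In, Out, Out, Out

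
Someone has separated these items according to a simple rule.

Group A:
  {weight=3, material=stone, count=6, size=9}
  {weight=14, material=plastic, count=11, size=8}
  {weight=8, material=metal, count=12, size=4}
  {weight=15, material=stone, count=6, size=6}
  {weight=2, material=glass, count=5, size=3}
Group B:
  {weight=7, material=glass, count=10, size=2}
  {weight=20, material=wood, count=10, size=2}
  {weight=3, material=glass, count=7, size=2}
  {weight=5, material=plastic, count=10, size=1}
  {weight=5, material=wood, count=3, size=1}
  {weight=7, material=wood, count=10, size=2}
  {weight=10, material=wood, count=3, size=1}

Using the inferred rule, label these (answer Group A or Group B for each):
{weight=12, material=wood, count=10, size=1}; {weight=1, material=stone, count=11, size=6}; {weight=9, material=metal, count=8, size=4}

The pattern is that an item is 'Group A' exactly when: size ≥ 3.
{weight=12, material=wood, count=10, size=1}: size = 1 — doesn't match, so Group B.
{weight=1, material=stone, count=11, size=6}: size = 6 — meets the rule, so Group A.
{weight=9, material=metal, count=8, size=4}: size = 4 — meets the rule, so Group A.

Group B, Group A, Group A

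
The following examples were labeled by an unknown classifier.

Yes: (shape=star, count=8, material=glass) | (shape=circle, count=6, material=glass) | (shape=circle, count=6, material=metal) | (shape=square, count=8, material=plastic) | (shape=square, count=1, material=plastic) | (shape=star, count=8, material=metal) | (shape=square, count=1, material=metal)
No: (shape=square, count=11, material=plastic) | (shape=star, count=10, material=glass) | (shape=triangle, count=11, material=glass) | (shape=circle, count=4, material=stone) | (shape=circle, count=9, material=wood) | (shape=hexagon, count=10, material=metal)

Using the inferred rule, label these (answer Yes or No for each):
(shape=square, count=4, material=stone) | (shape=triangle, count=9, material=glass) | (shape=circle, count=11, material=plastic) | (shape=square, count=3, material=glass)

No, No, No, Yes

The rule appears to be: count ≠ 4 AND count ≤ 8.
No: (shape=square, count=4, material=stone), since count = 4. No: (shape=triangle, count=9, material=glass), since count = 9. No: (shape=circle, count=11, material=plastic), since count = 11. Yes: (shape=square, count=3, material=glass), since count = 3.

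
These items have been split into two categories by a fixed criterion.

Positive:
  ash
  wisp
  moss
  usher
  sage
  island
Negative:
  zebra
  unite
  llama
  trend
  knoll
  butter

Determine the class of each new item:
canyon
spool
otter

'Positive' ⟺ contains 's'.
Negative: canyon, since no 's'. Positive: spool, since has 's'. Negative: otter, since no 's'.

Negative, Positive, Negative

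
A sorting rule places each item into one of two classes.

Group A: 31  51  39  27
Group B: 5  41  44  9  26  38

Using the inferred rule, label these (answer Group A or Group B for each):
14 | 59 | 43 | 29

Group B, Group A, Group A, Group B

'Group A' ⟺ ≡ 3 (mod 4).
Group B: 14, since 14 mod 4 = 2.
Group A: 59, since 59 mod 4 = 3.
Group A: 43, since 43 mod 4 = 3.
Group B: 29, since 29 mod 4 = 1.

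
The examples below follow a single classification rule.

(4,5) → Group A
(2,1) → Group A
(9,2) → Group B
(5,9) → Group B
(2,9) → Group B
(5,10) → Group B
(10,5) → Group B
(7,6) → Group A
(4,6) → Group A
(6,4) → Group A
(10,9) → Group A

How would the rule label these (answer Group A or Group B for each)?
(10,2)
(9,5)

Group B, Group B

'Group A' ⟺ |first − second| ≤ 2.
(10,2) → |10−2| = 8 → Group B. (9,5) → |9−5| = 4 → Group B.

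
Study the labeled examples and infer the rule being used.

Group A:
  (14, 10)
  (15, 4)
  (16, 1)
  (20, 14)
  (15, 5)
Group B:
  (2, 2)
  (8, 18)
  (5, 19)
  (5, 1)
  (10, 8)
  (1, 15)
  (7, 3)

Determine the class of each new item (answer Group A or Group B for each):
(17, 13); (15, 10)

Group A, Group A

All 'Group A' examples share one property — first ≥ 14 — and every 'Group B' example lacks it.
(17, 13) → first 17 → Group A.
(15, 10) → first 15 → Group A.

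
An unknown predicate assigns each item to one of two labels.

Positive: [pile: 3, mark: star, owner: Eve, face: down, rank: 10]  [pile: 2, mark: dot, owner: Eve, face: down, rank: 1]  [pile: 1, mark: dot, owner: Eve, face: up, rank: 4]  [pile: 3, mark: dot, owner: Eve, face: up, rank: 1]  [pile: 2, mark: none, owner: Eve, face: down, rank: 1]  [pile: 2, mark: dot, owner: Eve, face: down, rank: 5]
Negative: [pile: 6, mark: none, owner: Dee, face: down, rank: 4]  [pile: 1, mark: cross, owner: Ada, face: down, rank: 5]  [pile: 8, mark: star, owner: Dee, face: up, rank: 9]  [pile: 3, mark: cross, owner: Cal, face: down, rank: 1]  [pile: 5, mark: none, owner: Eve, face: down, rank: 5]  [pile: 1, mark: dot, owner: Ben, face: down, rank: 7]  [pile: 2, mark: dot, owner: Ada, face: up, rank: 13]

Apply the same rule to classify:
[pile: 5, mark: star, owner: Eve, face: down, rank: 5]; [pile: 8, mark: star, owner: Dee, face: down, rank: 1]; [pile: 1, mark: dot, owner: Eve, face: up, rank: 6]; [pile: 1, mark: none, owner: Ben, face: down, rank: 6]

One predicate separates the groups cleanly: owner is Eve AND pile ≤ 3.
Negative: [pile: 5, mark: star, owner: Eve, face: down, rank: 5], since owner is Eve, pile = 5. Negative: [pile: 8, mark: star, owner: Dee, face: down, rank: 1], since owner is Dee, pile = 8. Positive: [pile: 1, mark: dot, owner: Eve, face: up, rank: 6], since owner is Eve, pile = 1. Negative: [pile: 1, mark: none, owner: Ben, face: down, rank: 6], since owner is Ben, pile = 1.

Negative, Negative, Positive, Negative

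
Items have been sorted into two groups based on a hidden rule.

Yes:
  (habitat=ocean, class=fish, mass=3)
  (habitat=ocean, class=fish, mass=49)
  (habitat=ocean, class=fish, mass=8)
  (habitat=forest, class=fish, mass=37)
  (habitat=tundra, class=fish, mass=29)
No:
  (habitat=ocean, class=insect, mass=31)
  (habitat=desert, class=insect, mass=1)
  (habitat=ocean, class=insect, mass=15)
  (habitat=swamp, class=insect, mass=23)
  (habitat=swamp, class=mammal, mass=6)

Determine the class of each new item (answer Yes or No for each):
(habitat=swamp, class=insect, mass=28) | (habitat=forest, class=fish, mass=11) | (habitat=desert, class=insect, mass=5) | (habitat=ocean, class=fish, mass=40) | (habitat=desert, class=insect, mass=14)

No, Yes, No, Yes, No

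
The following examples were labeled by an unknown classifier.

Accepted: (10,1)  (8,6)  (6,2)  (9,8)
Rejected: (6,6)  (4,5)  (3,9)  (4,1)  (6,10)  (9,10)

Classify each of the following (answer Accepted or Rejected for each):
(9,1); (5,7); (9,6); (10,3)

A rule that fits every label: first > second AND sum ≥ 8 — true of each 'Accepted' example, false of each 'Rejected' one.
(9,1) — 9 > 1, 9+1 = 10, hence Accepted.
(5,7) — 5 < 7, 5+7 = 12, hence Rejected.
(9,6) — 9 > 6, 9+6 = 15, hence Accepted.
(10,3) — 10 > 3, 10+3 = 13, hence Accepted.

Accepted, Rejected, Accepted, Accepted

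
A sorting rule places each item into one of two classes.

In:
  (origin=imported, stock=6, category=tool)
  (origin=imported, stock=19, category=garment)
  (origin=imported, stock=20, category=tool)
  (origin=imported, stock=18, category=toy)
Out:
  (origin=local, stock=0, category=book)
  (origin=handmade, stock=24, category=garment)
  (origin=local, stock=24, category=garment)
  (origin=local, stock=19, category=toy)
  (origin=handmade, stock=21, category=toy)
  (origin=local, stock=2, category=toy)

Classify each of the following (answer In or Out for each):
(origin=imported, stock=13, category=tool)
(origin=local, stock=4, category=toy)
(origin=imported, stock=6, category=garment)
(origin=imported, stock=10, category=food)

In, Out, In, In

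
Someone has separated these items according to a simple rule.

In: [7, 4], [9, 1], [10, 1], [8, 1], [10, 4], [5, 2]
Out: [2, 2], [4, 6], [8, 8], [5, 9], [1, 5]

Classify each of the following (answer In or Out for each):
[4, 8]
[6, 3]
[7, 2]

Out, In, In

The classifier is using: first > second.
[4, 8] → 4 < 8 → Out.
[6, 3] → 6 > 3 → In.
[7, 2] → 7 > 2 → In.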